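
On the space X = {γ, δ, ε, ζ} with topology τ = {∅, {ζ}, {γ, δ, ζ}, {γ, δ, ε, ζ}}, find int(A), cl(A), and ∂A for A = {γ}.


int(A) = ∅, cl(A) = {γ, δ, ε}, ∂A = {γ, δ, ε}.

Closed sets in (X, τ) are complements of opens:
  closed(X, τ) = {∅, {ε}, {γ, δ, ε}, {γ, δ, ε, ζ}}.
int(A) = ⋃ {U ∈ τ : U ⊆ A}. Opens contained in A: ∅.
Taking the union of these: int(A) = ∅.
cl(A) = ⋂ {C closed : A ⊆ C}. Closed sets containing A: {γ, δ, ε}, {γ, δ, ε, ζ}.
Intersecting these: cl(A) = {γ, δ, ε}.
∂A = cl(A) ∖ int(A) = {γ, δ, ε} ∖ ∅ = {γ, δ, ε}.


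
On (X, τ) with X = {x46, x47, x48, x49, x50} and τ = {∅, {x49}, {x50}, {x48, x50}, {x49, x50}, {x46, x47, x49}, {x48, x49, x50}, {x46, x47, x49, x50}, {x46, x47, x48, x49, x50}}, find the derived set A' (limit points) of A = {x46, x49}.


A' = {x46, x47}

For each x ∈ X, list the open sets U ∈ τ with x ∈ U, then check whether U ∩ (A ∖ {x}) ≠ ∅ for every such U.
  x = x46: opens ∋ x are {x46, x47, x49}, {x46, x47, x49, x50}, {x46, x47, x48, x49, x50}; each meets A ∖ {x46}, so x IS a limit point.
  x = x47: opens ∋ x are {x46, x47, x49}, {x46, x47, x49, x50}, {x46, x47, x48, x49, x50}; each meets A ∖ {x47}, so x IS a limit point.
  x = x48: open {x48, x50} ∋ x has {x48, x50} ∩ (A ∖ {x48}) = ∅, so x is NOT a limit point.
  x = x49: open {x49} ∋ x has {x49} ∩ (A ∖ {x49}) = ∅, so x is NOT a limit point.
  x = x50: open {x50} ∋ x has {x50} ∩ (A ∖ {x50}) = ∅, so x is NOT a limit point.
Collecting: A' = {x46, x47}.


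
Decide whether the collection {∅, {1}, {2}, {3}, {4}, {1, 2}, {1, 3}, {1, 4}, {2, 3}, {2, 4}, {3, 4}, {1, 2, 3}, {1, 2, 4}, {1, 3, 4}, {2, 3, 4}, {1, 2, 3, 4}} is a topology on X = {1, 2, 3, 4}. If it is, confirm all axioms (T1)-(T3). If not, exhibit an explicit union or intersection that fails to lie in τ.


τ IS a topology on X.

Axiom (T1): ∅ ∈ τ? Yes; X ∈ τ? Yes.
Axiom (T2/T3): check pairwise unions and intersections of members of τ.
All pairwise intersections and unions checked — each lies in τ. Therefore τ satisfies (T1), (T2), (T3): it IS a topology on X.


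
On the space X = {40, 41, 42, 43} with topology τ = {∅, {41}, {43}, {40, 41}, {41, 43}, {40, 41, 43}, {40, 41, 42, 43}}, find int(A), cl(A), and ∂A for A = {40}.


int(A) = ∅, cl(A) = {40, 42}, ∂A = {40, 42}.

Closed sets in (X, τ) are complements of opens:
  closed(X, τ) = {∅, {42}, {40, 42}, {42, 43}, {40, 41, 42}, {40, 42, 43}, {40, 41, 42, 43}}.
int(A) = ⋃ {U ∈ τ : U ⊆ A}. Opens contained in A: ∅.
Taking the union of these: int(A) = ∅.
cl(A) = ⋂ {C closed : A ⊆ C}. Closed sets containing A: {40, 42}, {40, 41, 42}, {40, 42, 43}, {40, 41, 42, 43}.
Intersecting these: cl(A) = {40, 42}.
∂A = cl(A) ∖ int(A) = {40, 42} ∖ ∅ = {40, 42}.


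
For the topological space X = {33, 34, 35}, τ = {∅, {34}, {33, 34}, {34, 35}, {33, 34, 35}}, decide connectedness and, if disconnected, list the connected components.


(X, τ) is connected.

Find clopen sets (U ∈ τ with X ∖ U ∈ τ):
  U = ∅, X ∖ U = {33, 34, 35} — both open, so U is clopen.
  U = {33, 34, 35}, X ∖ U = ∅ — both open, so U is clopen.
Only trivial clopens (∅ and X) exist, so (X, τ) is connected.
Compute connected components by grouping points that agree on all clopens:
  component: {33, 34, 35}


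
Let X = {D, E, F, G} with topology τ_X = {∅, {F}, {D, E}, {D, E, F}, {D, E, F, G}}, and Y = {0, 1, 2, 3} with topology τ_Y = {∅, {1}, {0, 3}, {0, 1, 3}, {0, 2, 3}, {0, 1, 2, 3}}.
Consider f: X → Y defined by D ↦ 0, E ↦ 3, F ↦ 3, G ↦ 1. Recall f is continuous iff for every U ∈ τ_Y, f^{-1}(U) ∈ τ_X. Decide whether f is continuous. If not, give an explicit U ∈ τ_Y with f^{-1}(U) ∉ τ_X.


f is NOT continuous.

Compute f^{-1}(U) for each U ∈ τ_Y:
  U = ∅: f^{-1}(U) = ∅ ∈ τ_X ✓.
  U = {1}: f^{-1}(U) = {G} ∉ τ_X ✗.
  U = {0, 3}: f^{-1}(U) = {D, E, F} ∈ τ_X ✓.
  U = {0, 1, 3}: f^{-1}(U) = {D, E, F, G} ∈ τ_X ✓.
  U = {0, 2, 3}: f^{-1}(U) = {D, E, F} ∈ τ_X ✓.
  U = {0, 1, 2, 3}: f^{-1}(U) = {D, E, F, G} ∈ τ_X ✓.
Found U = {1} with f^{-1}(U) = {G} not in τ_X. Therefore f is NOT continuous.


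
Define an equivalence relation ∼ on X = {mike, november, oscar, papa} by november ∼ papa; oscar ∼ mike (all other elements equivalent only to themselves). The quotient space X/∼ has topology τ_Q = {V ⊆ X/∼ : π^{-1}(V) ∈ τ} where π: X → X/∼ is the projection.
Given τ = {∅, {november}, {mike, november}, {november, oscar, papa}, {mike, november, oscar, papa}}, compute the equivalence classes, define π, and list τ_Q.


X/∼ = {[mike=oscar], [november=papa]}; |τ_Q| = 2.

Equivalence classes: [mike=oscar], [november=papa].
Quotient map π: X → X/∼ sends mike ↦ [mike=oscar], november ↦ [november=papa], oscar ↦ [mike=oscar], papa ↦ [november=papa].
For each subset V ⊆ X/∼, compute π^{-1}(V) ⊆ X and check whether π^{-1}(V) ∈ τ. V is open in τ_Q iff π^{-1}(V) ∈ τ.
  V = {}: π^{-1}(V) = ∅ ∈ τ ✓.
  V = {[mike=oscar]}: π^{-1}(V) = {mike, oscar} ∉ τ ✗.
  V = {[november=papa]}: π^{-1}(V) = {november, papa} ∉ τ ✗.
  V = {[mike=oscar], [november=papa]}: π^{-1}(V) = {mike, november, oscar, papa} ∈ τ ✓.
Open sets in the quotient: τ_Q = {{}, {[mike=oscar], [november=papa]}} (2 elements).


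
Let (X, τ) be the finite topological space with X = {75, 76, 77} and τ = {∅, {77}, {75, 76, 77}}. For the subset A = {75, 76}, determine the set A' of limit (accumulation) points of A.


A' = {75, 76}

For each x ∈ X, list the open sets U ∈ τ with x ∈ U, then check whether U ∩ (A ∖ {x}) ≠ ∅ for every such U.
  x = 75: opens ∋ x are {75, 76, 77}; each meets A ∖ {75}, so x IS a limit point.
  x = 76: opens ∋ x are {75, 76, 77}; each meets A ∖ {76}, so x IS a limit point.
  x = 77: open {77} ∋ x has {77} ∩ (A ∖ {77}) = ∅, so x is NOT a limit point.
Collecting: A' = {75, 76}.


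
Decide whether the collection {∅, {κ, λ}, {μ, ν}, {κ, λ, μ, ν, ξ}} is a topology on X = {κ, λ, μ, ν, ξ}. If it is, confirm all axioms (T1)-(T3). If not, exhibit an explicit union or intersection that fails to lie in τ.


τ is NOT a topology on X.

Axiom (T1): ∅ ∈ τ? Yes; X ∈ τ? Yes.
Axiom (T2/T3): check pairwise unions and intersections of members of τ.
Counterexample for (T2): {κ, λ} ∪ {μ, ν} = {κ, λ, μ, ν} ∉ τ. Therefore τ is NOT a topology.


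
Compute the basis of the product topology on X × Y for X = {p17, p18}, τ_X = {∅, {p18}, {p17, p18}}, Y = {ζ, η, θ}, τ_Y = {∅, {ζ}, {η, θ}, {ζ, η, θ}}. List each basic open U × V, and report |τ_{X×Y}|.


Basis B = {∅ × ∅, {p18} × {ζ}, {p17, p18} × {ζ}, {p18} × {η, θ}, {p18} × {ζ, η, θ}, {p17, p18} × {η, θ}, {p17, p18} × {ζ, η, θ}}; |τ_{X×Y}| = 9.

Enumerate products U × V with U ∈ τ_X, V ∈ τ_Y (deduplicated):
  ∅ × ∅ = {} (∅)
  {p18} × {ζ} = {(p18,ζ)}
  {p17, p18} × {ζ} = {(p17,ζ), (p18,ζ)}
  {p18} × {η, θ} = {(p18,η), (p18,θ)}
  {p18} × {ζ, η, θ} = {(p18,ζ), (p18,η), (p18,θ)}
  {p17, p18} × {η, θ} = {(p17,η), (p17,θ), (p18,η), (p18,θ)}
  {p17, p18} × {ζ, η, θ} = {(p17,ζ), (p17,η), (p17,θ), (p18,ζ), (p18,η), (p18,θ)}
These 7 distinct sets form the basis B.
Close under arbitrary unions to get τ_{X×Y}; counting gives |τ_{X×Y}| = 9.


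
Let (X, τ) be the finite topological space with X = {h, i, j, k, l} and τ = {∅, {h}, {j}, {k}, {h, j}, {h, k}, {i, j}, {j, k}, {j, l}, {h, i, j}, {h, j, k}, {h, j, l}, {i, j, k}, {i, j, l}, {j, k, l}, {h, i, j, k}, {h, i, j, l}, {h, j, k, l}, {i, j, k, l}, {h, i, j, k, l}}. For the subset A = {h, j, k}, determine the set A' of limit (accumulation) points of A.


A' = {i, l}

For each x ∈ X, list the open sets U ∈ τ with x ∈ U, then check whether U ∩ (A ∖ {x}) ≠ ∅ for every such U.
  x = h: open {h} ∋ x has {h} ∩ (A ∖ {h}) = ∅, so x is NOT a limit point.
  x = i: opens ∋ x are {i, j}, {h, i, j}, {i, j, k}, {i, j, l}, {h, i, j, k}, {h, i, j, l}, {i, j, k, l}, {h, i, j, k, l}; each meets A ∖ {i}, so x IS a limit point.
  x = j: open {j} ∋ x has {j} ∩ (A ∖ {j}) = ∅, so x is NOT a limit point.
  x = k: open {k} ∋ x has {k} ∩ (A ∖ {k}) = ∅, so x is NOT a limit point.
  x = l: opens ∋ x are {j, l}, {h, j, l}, {i, j, l}, {j, k, l}, {h, i, j, l}, {h, j, k, l}, {i, j, k, l}, {h, i, j, k, l}; each meets A ∖ {l}, so x IS a limit point.
Collecting: A' = {i, l}.


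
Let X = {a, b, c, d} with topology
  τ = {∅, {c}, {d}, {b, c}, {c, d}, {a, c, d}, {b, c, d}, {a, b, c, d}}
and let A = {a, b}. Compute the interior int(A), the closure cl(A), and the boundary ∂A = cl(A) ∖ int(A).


int(A) = ∅, cl(A) = {a, b}, ∂A = {a, b}.

Closed sets in (X, τ) are complements of opens:
  closed(X, τ) = {∅, {a}, {b}, {a, b}, {a, d}, {a, b, c}, {a, b, d}, {a, b, c, d}}.
int(A) = ⋃ {U ∈ τ : U ⊆ A}. Opens contained in A: ∅.
Taking the union of these: int(A) = ∅.
cl(A) = ⋂ {C closed : A ⊆ C}. Closed sets containing A: {a, b}, {a, b, c}, {a, b, d}, {a, b, c, d}.
Intersecting these: cl(A) = {a, b}.
∂A = cl(A) ∖ int(A) = {a, b} ∖ ∅ = {a, b}.


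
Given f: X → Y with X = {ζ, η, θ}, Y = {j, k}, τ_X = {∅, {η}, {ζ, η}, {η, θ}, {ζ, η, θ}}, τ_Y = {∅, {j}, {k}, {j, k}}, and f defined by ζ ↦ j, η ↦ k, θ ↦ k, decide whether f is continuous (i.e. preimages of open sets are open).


f is NOT continuous.

Compute f^{-1}(U) for each U ∈ τ_Y:
  U = ∅: f^{-1}(U) = ∅ ∈ τ_X ✓.
  U = {j}: f^{-1}(U) = {ζ} ∉ τ_X ✗.
  U = {k}: f^{-1}(U) = {η, θ} ∈ τ_X ✓.
  U = {j, k}: f^{-1}(U) = {ζ, η, θ} ∈ τ_X ✓.
Found U = {j} with f^{-1}(U) = {ζ} not in τ_X. Therefore f is NOT continuous.


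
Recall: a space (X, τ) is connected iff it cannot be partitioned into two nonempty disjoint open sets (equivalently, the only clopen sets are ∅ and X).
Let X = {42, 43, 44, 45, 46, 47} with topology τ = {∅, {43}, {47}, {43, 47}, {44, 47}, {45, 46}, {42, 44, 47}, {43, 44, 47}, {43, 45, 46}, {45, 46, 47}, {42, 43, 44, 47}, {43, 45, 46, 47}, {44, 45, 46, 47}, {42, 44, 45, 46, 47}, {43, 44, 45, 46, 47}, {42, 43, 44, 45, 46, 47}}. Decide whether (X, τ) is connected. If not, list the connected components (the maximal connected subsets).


(X, τ) is disconnected; components = [{43}, {45, 46}, {42, 44, 47}].

Find clopen sets (U ∈ τ with X ∖ U ∈ τ):
  U = ∅, X ∖ U = {42, 43, 44, 45, 46, 47} — both open, so U is clopen.
  U = {43}, X ∖ U = {42, 44, 45, 46, 47} — both open, so U is clopen.
  U = {45, 46}, X ∖ U = {42, 43, 44, 47} — both open, so U is clopen.
  U = {42, 44, 47}, X ∖ U = {43, 45, 46} — both open, so U is clopen.
  U = {43, 45, 46}, X ∖ U = {42, 44, 47} — both open, so U is clopen.
  U = {42, 43, 44, 47}, X ∖ U = {45, 46} — both open, so U is clopen.
  U = {42, 44, 45, 46, 47}, X ∖ U = {43} — both open, so U is clopen.
  U = {42, 43, 44, 45, 46, 47}, X ∖ U = ∅ — both open, so U is clopen.
Nontrivial clopen(s) exist: e.g. {42, 44, 47}. So (X, τ) is disconnected.
Compute connected components by grouping points that agree on all clopens:
  component: {43}
  component: {45, 46}
  component: {42, 44, 47}


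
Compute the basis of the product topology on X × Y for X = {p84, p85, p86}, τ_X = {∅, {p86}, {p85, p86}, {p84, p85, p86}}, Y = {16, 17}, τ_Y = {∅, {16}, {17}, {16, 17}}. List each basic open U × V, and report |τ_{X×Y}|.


Basis B = {∅ × ∅, {p86} × {16}, {p86} × {17}, {p85, p86} × {16}, {p85, p86} × {17}, {p86} × {16, 17}, {p84, p85, p86} × {16}, {p84, p85, p86} × {17}, {p85, p86} × {16, 17}, {p84, p85, p86} × {16, 17}}; |τ_{X×Y}| = 16.

Enumerate products U × V with U ∈ τ_X, V ∈ τ_Y (deduplicated):
  ∅ × ∅ = {} (∅)
  {p86} × {16} = {(p86,16)}
  {p86} × {17} = {(p86,17)}
  {p85, p86} × {16} = {(p85,16), (p86,16)}
  {p85, p86} × {17} = {(p85,17), (p86,17)}
  {p86} × {16, 17} = {(p86,16), (p86,17)}
  {p84, p85, p86} × {16} = {(p84,16), (p85,16), (p86,16)}
  {p84, p85, p86} × {17} = {(p84,17), (p85,17), (p86,17)}
  {p85, p86} × {16, 17} = {(p85,16), (p85,17), (p86,16), (p86,17)}
  {p84, p85, p86} × {16, 17} = {(p84,16), (p84,17), (p85,16), (p85,17), (p86,16), (p86,17)}
These 10 distinct sets form the basis B.
Close under arbitrary unions to get τ_{X×Y}; counting gives |τ_{X×Y}| = 16.


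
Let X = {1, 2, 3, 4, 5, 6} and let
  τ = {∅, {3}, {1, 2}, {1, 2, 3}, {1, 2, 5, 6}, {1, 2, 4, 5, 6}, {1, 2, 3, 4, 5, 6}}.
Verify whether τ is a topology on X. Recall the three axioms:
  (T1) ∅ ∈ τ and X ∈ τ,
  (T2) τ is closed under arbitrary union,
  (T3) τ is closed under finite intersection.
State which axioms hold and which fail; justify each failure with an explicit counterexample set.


τ is NOT a topology on X.

Axiom (T1): ∅ ∈ τ? Yes; X ∈ τ? Yes.
Axiom (T2/T3): check pairwise unions and intersections of members of τ.
Counterexample for (T2): {3} ∪ {1, 2, 5, 6} = {1, 2, 3, 5, 6} ∉ τ. Therefore τ is NOT a topology.


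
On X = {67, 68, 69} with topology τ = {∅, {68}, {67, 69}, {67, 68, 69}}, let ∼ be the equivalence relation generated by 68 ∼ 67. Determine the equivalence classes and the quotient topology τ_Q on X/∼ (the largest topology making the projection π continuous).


X/∼ = {[67=68], [69]}; |τ_Q| = 2.

Equivalence classes: [67=68], [69].
Quotient map π: X → X/∼ sends 67 ↦ [67=68], 68 ↦ [67=68], 69 ↦ [69].
For each subset V ⊆ X/∼, compute π^{-1}(V) ⊆ X and check whether π^{-1}(V) ∈ τ. V is open in τ_Q iff π^{-1}(V) ∈ τ.
  V = {}: π^{-1}(V) = ∅ ∈ τ ✓.
  V = {[67=68]}: π^{-1}(V) = {67, 68} ∉ τ ✗.
  V = {[69]}: π^{-1}(V) = {69} ∉ τ ✗.
  V = {[67=68], [69]}: π^{-1}(V) = {67, 68, 69} ∈ τ ✓.
Open sets in the quotient: τ_Q = {{}, {[67=68], [69]}} (2 elements).


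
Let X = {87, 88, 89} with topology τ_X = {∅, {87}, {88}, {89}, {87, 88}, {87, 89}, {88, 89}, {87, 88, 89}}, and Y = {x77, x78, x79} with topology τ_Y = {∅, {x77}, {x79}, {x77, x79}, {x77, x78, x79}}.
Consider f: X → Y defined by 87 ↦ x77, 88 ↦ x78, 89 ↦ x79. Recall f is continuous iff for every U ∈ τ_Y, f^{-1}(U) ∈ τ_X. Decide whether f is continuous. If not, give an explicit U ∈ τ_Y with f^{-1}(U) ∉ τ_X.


f IS continuous.

Compute f^{-1}(U) for each U ∈ τ_Y:
  U = ∅: f^{-1}(U) = ∅ ∈ τ_X ✓.
  U = {x77}: f^{-1}(U) = {87} ∈ τ_X ✓.
  U = {x79}: f^{-1}(U) = {89} ∈ τ_X ✓.
  U = {x77, x79}: f^{-1}(U) = {87, 89} ∈ τ_X ✓.
  U = {x77, x78, x79}: f^{-1}(U) = {87, 88, 89} ∈ τ_X ✓.
Every preimage lies in τ_X, so f IS continuous.


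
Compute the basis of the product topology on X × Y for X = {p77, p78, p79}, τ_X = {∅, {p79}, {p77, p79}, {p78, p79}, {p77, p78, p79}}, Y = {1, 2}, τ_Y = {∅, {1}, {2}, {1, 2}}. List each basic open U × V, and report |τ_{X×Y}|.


Basis B = {∅ × ∅, {p79} × {1}, {p79} × {2}, {p77, p79} × {1}, {p77, p79} × {2}, {p78, p79} × {1}, {p78, p79} × {2}, {p79} × {1, 2}, {p77, p78, p79} × {1}, {p77, p78, p79} × {2}, {p77, p79} × {1, 2}, {p78, p79} × {1, 2}, {p77, p78, p79} × {1, 2}}; |τ_{X×Y}| = 25.

Enumerate products U × V with U ∈ τ_X, V ∈ τ_Y (deduplicated):
  ∅ × ∅ = {} (∅)
  {p79} × {1} = {(p79,1)}
  {p79} × {2} = {(p79,2)}
  {p77, p79} × {1} = {(p77,1), (p79,1)}
  {p77, p79} × {2} = {(p77,2), (p79,2)}
  {p78, p79} × {1} = {(p78,1), (p79,1)}
  {p78, p79} × {2} = {(p78,2), (p79,2)}
  {p79} × {1, 2} = {(p79,1), (p79,2)}
  {p77, p78, p79} × {1} = {(p77,1), (p78,1), (p79,1)}
  {p77, p78, p79} × {2} = {(p77,2), (p78,2), (p79,2)}
  {p77, p79} × {1, 2} = {(p77,1), (p77,2), (p79,1), (p79,2)}
  {p78, p79} × {1, 2} = {(p78,1), (p78,2), (p79,1), (p79,2)}
  {p77, p78, p79} × {1, 2} = {(p77,1), (p77,2), (p78,1), (p78,2), (p79,1), (p79,2)}
These 13 distinct sets form the basis B.
Close under arbitrary unions to get τ_{X×Y}; counting gives |τ_{X×Y}| = 25.


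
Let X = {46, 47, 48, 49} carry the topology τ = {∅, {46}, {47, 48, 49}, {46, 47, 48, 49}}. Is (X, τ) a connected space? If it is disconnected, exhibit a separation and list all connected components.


(X, τ) is disconnected; components = [{46}, {47, 48, 49}].

Find clopen sets (U ∈ τ with X ∖ U ∈ τ):
  U = ∅, X ∖ U = {46, 47, 48, 49} — both open, so U is clopen.
  U = {46}, X ∖ U = {47, 48, 49} — both open, so U is clopen.
  U = {47, 48, 49}, X ∖ U = {46} — both open, so U is clopen.
  U = {46, 47, 48, 49}, X ∖ U = ∅ — both open, so U is clopen.
Nontrivial clopen(s) exist: e.g. {47, 48, 49}. So (X, τ) is disconnected.
Compute connected components by grouping points that agree on all clopens:
  component: {46}
  component: {47, 48, 49}


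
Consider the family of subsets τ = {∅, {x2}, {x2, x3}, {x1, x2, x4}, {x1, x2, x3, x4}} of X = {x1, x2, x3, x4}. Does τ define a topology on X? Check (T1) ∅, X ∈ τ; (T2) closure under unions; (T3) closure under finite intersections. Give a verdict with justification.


τ IS a topology on X.

Axiom (T1): ∅ ∈ τ? Yes; X ∈ τ? Yes.
Axiom (T2/T3): check pairwise unions and intersections of members of τ.
All pairwise intersections and unions checked — each lies in τ. Therefore τ satisfies (T1), (T2), (T3): it IS a topology on X.


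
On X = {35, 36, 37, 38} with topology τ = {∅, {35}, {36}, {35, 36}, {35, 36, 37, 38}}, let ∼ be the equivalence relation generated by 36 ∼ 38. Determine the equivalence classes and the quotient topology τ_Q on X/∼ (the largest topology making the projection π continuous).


X/∼ = {[35], [36=38], [37]}; |τ_Q| = 3.

Equivalence classes: [35], [36=38], [37].
Quotient map π: X → X/∼ sends 35 ↦ [35], 36 ↦ [36=38], 37 ↦ [37], 38 ↦ [36=38].
For each subset V ⊆ X/∼, compute π^{-1}(V) ⊆ X and check whether π^{-1}(V) ∈ τ. V is open in τ_Q iff π^{-1}(V) ∈ τ.
  V = {}: π^{-1}(V) = ∅ ∈ τ ✓.
  V = {[35]}: π^{-1}(V) = {35} ∈ τ ✓.
  V = {[36=38]}: π^{-1}(V) = {36, 38} ∉ τ ✗.
  V = {[35], [36=38]}: π^{-1}(V) = {35, 36, 38} ∉ τ ✗.
  V = {[37]}: π^{-1}(V) = {37} ∉ τ ✗.
  V = {[35], [37]}: π^{-1}(V) = {35, 37} ∉ τ ✗.
  V = {[36=38], [37]}: π^{-1}(V) = {36, 37, 38} ∉ τ ✗.
  V = {[35], [36=38], [37]}: π^{-1}(V) = {35, 36, 37, 38} ∈ τ ✓.
Open sets in the quotient: τ_Q = {{}, {[35]}, {[35], [36=38], [37]}} (3 elements).


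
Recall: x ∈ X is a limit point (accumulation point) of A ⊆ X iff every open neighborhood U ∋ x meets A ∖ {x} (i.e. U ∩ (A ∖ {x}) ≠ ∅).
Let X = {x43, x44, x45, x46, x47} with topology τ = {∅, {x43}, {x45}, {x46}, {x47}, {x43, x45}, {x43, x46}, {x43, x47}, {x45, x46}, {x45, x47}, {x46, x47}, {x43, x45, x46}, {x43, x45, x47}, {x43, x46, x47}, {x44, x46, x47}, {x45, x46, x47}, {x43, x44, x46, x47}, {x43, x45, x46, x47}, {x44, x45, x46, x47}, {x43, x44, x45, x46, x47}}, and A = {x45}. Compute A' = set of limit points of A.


A' = ∅

For each x ∈ X, list the open sets U ∈ τ with x ∈ U, then check whether U ∩ (A ∖ {x}) ≠ ∅ for every such U.
  x = x43: open {x43} ∋ x has {x43} ∩ (A ∖ {x43}) = ∅, so x is NOT a limit point.
  x = x44: open {x44, x46, x47} ∋ x has {x44, x46, x47} ∩ (A ∖ {x44}) = ∅, so x is NOT a limit point.
  x = x45: open {x45} ∋ x has {x45} ∩ (A ∖ {x45}) = ∅, so x is NOT a limit point.
  x = x46: open {x46} ∋ x has {x46} ∩ (A ∖ {x46}) = ∅, so x is NOT a limit point.
  x = x47: open {x47} ∋ x has {x47} ∩ (A ∖ {x47}) = ∅, so x is NOT a limit point.
Collecting: A' = ∅.


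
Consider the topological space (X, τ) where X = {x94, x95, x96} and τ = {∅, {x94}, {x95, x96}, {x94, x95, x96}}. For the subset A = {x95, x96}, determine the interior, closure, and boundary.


int(A) = {x95, x96}, cl(A) = {x95, x96}, ∂A = ∅.

Closed sets in (X, τ) are complements of opens:
  closed(X, τ) = {∅, {x94}, {x95, x96}, {x94, x95, x96}}.
int(A) = ⋃ {U ∈ τ : U ⊆ A}. Opens contained in A: ∅, {x95, x96}.
Taking the union of these: int(A) = {x95, x96}.
cl(A) = ⋂ {C closed : A ⊆ C}. Closed sets containing A: {x95, x96}, {x94, x95, x96}.
Intersecting these: cl(A) = {x95, x96}.
∂A = cl(A) ∖ int(A) = {x95, x96} ∖ {x95, x96} = ∅.


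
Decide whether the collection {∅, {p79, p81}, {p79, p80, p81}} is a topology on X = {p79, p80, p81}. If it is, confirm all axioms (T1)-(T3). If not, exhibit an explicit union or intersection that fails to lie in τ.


τ IS a topology on X.

Axiom (T1): ∅ ∈ τ? Yes; X ∈ τ? Yes.
Axiom (T2/T3): check pairwise unions and intersections of members of τ.
All pairwise intersections and unions checked — each lies in τ. Therefore τ satisfies (T1), (T2), (T3): it IS a topology on X.


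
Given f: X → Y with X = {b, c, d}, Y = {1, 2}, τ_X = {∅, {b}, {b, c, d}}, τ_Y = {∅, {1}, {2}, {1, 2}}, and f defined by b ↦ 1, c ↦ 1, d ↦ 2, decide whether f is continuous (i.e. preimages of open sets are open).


f is NOT continuous.

Compute f^{-1}(U) for each U ∈ τ_Y:
  U = ∅: f^{-1}(U) = ∅ ∈ τ_X ✓.
  U = {1}: f^{-1}(U) = {b, c} ∉ τ_X ✗.
  U = {2}: f^{-1}(U) = {d} ∉ τ_X ✗.
  U = {1, 2}: f^{-1}(U) = {b, c, d} ∈ τ_X ✓.
Found U = {1} with f^{-1}(U) = {b, c} not in τ_X. Therefore f is NOT continuous.


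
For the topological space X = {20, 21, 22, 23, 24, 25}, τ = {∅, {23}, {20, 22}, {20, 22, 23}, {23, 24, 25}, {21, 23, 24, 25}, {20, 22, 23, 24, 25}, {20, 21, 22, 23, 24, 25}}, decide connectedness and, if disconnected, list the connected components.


(X, τ) is disconnected; components = [{20, 22}, {21, 23, 24, 25}].

Find clopen sets (U ∈ τ with X ∖ U ∈ τ):
  U = ∅, X ∖ U = {20, 21, 22, 23, 24, 25} — both open, so U is clopen.
  U = {20, 22}, X ∖ U = {21, 23, 24, 25} — both open, so U is clopen.
  U = {21, 23, 24, 25}, X ∖ U = {20, 22} — both open, so U is clopen.
  U = {20, 21, 22, 23, 24, 25}, X ∖ U = ∅ — both open, so U is clopen.
Nontrivial clopen(s) exist: e.g. {20, 22}. So (X, τ) is disconnected.
Compute connected components by grouping points that agree on all clopens:
  component: {20, 22}
  component: {21, 23, 24, 25}


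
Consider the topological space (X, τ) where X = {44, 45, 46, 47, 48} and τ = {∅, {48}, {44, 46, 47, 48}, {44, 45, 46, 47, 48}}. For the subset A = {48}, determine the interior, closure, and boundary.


int(A) = {48}, cl(A) = {44, 45, 46, 47, 48}, ∂A = {44, 45, 46, 47}.

Closed sets in (X, τ) are complements of opens:
  closed(X, τ) = {∅, {45}, {44, 45, 46, 47}, {44, 45, 46, 47, 48}}.
int(A) = ⋃ {U ∈ τ : U ⊆ A}. Opens contained in A: ∅, {48}.
Taking the union of these: int(A) = {48}.
cl(A) = ⋂ {C closed : A ⊆ C}. Closed sets containing A: {44, 45, 46, 47, 48}.
Intersecting these: cl(A) = {44, 45, 46, 47, 48}.
∂A = cl(A) ∖ int(A) = {44, 45, 46, 47, 48} ∖ {48} = {44, 45, 46, 47}.


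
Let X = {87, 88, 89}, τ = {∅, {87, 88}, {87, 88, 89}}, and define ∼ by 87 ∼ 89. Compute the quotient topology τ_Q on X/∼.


X/∼ = {[87=89], [88]}; |τ_Q| = 2.

Equivalence classes: [87=89], [88].
Quotient map π: X → X/∼ sends 87 ↦ [87=89], 88 ↦ [88], 89 ↦ [87=89].
For each subset V ⊆ X/∼, compute π^{-1}(V) ⊆ X and check whether π^{-1}(V) ∈ τ. V is open in τ_Q iff π^{-1}(V) ∈ τ.
  V = {}: π^{-1}(V) = ∅ ∈ τ ✓.
  V = {[87=89]}: π^{-1}(V) = {87, 89} ∉ τ ✗.
  V = {[88]}: π^{-1}(V) = {88} ∉ τ ✗.
  V = {[87=89], [88]}: π^{-1}(V) = {87, 88, 89} ∈ τ ✓.
Open sets in the quotient: τ_Q = {{}, {[87=89], [88]}} (2 elements).


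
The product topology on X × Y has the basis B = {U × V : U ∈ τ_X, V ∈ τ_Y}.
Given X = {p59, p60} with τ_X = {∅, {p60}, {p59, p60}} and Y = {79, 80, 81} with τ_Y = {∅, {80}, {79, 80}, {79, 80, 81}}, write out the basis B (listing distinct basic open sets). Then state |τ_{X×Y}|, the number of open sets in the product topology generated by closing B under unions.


Basis B = {∅ × ∅, {p60} × {80}, {p59, p60} × {80}, {p60} × {79, 80}, {p60} × {79, 80, 81}, {p59, p60} × {79, 80}, {p59, p60} × {79, 80, 81}}; |τ_{X×Y}| = 10.

Enumerate products U × V with U ∈ τ_X, V ∈ τ_Y (deduplicated):
  ∅ × ∅ = {} (∅)
  {p60} × {80} = {(p60,80)}
  {p59, p60} × {80} = {(p59,80), (p60,80)}
  {p60} × {79, 80} = {(p60,79), (p60,80)}
  {p60} × {79, 80, 81} = {(p60,79), (p60,80), (p60,81)}
  {p59, p60} × {79, 80} = {(p59,79), (p59,80), (p60,79), (p60,80)}
  {p59, p60} × {79, 80, 81} = {(p59,79), (p59,80), (p59,81), (p60,79), (p60,80), (p60,81)}
These 7 distinct sets form the basis B.
Close under arbitrary unions to get τ_{X×Y}; counting gives |τ_{X×Y}| = 10.


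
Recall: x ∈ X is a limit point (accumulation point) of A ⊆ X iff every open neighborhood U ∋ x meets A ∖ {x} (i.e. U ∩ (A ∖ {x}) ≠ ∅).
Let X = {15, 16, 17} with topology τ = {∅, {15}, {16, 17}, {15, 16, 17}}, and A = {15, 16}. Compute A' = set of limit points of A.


A' = {17}

For each x ∈ X, list the open sets U ∈ τ with x ∈ U, then check whether U ∩ (A ∖ {x}) ≠ ∅ for every such U.
  x = 15: open {15} ∋ x has {15} ∩ (A ∖ {15}) = ∅, so x is NOT a limit point.
  x = 16: open {16, 17} ∋ x has {16, 17} ∩ (A ∖ {16}) = ∅, so x is NOT a limit point.
  x = 17: opens ∋ x are {16, 17}, {15, 16, 17}; each meets A ∖ {17}, so x IS a limit point.
Collecting: A' = {17}.


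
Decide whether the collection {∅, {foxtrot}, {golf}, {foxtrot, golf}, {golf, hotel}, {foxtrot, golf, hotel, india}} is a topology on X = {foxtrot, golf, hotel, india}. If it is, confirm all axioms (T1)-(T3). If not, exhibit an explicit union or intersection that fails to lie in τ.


τ is NOT a topology on X.

Axiom (T1): ∅ ∈ τ? Yes; X ∈ τ? Yes.
Axiom (T2/T3): check pairwise unions and intersections of members of τ.
Counterexample for (T2): {foxtrot} ∪ {golf, hotel} = {foxtrot, golf, hotel} ∉ τ. Therefore τ is NOT a topology.


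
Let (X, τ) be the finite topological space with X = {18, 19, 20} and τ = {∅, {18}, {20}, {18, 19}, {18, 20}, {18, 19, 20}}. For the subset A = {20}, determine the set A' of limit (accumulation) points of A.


A' = ∅

For each x ∈ X, list the open sets U ∈ τ with x ∈ U, then check whether U ∩ (A ∖ {x}) ≠ ∅ for every such U.
  x = 18: open {18} ∋ x has {18} ∩ (A ∖ {18}) = ∅, so x is NOT a limit point.
  x = 19: open {18, 19} ∋ x has {18, 19} ∩ (A ∖ {19}) = ∅, so x is NOT a limit point.
  x = 20: open {20} ∋ x has {20} ∩ (A ∖ {20}) = ∅, so x is NOT a limit point.
Collecting: A' = ∅.


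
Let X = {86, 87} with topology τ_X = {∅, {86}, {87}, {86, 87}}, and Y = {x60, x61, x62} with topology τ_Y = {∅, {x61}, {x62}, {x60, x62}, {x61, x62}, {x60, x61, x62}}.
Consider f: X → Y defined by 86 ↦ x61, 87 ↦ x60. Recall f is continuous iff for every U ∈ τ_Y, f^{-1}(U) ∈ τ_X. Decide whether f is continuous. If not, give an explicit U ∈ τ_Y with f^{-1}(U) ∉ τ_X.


f IS continuous.

Compute f^{-1}(U) for each U ∈ τ_Y:
  U = ∅: f^{-1}(U) = ∅ ∈ τ_X ✓.
  U = {x61}: f^{-1}(U) = {86} ∈ τ_X ✓.
  U = {x62}: f^{-1}(U) = ∅ ∈ τ_X ✓.
  U = {x60, x62}: f^{-1}(U) = {87} ∈ τ_X ✓.
  U = {x61, x62}: f^{-1}(U) = {86} ∈ τ_X ✓.
  U = {x60, x61, x62}: f^{-1}(U) = {86, 87} ∈ τ_X ✓.
Every preimage lies in τ_X, so f IS continuous.


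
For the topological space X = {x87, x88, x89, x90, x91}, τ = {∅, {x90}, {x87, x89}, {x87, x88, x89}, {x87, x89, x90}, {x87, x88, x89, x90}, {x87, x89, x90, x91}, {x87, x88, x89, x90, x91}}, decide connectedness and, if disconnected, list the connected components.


(X, τ) is connected.

Find clopen sets (U ∈ τ with X ∖ U ∈ τ):
  U = ∅, X ∖ U = {x87, x88, x89, x90, x91} — both open, so U is clopen.
  U = {x87, x88, x89, x90, x91}, X ∖ U = ∅ — both open, so U is clopen.
Only trivial clopens (∅ and X) exist, so (X, τ) is connected.
Compute connected components by grouping points that agree on all clopens:
  component: {x87, x88, x89, x90, x91}


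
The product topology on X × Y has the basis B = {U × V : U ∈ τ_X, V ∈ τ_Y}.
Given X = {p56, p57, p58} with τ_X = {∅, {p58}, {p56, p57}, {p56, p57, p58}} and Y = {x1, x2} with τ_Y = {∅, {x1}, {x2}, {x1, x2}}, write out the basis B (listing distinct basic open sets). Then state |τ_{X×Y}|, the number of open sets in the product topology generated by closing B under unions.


Basis B = {∅ × ∅, {p58} × {x1}, {p58} × {x2}, {p56, p57} × {x1}, {p56, p57} × {x2}, {p58} × {x1, x2}, {p56, p57, p58} × {x1}, {p56, p57, p58} × {x2}, {p56, p57} × {x1, x2}, {p56, p57, p58} × {x1, x2}}; |τ_{X×Y}| = 16.

Enumerate products U × V with U ∈ τ_X, V ∈ τ_Y (deduplicated):
  ∅ × ∅ = {} (∅)
  {p58} × {x1} = {(p58,x1)}
  {p58} × {x2} = {(p58,x2)}
  {p56, p57} × {x1} = {(p56,x1), (p57,x1)}
  {p56, p57} × {x2} = {(p56,x2), (p57,x2)}
  {p58} × {x1, x2} = {(p58,x1), (p58,x2)}
  {p56, p57, p58} × {x1} = {(p56,x1), (p57,x1), (p58,x1)}
  {p56, p57, p58} × {x2} = {(p56,x2), (p57,x2), (p58,x2)}
  {p56, p57} × {x1, x2} = {(p56,x1), (p56,x2), (p57,x1), (p57,x2)}
  {p56, p57, p58} × {x1, x2} = {(p56,x1), (p56,x2), (p57,x1), (p57,x2), (p58,x1), (p58,x2)}
These 10 distinct sets form the basis B.
Close under arbitrary unions to get τ_{X×Y}; counting gives |τ_{X×Y}| = 16.


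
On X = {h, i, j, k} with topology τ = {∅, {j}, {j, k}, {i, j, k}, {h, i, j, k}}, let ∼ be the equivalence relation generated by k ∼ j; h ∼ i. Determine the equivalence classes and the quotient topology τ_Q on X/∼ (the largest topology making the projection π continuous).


X/∼ = {[h=i], [j=k]}; |τ_Q| = 3.

Equivalence classes: [h=i], [j=k].
Quotient map π: X → X/∼ sends h ↦ [h=i], i ↦ [h=i], j ↦ [j=k], k ↦ [j=k].
For each subset V ⊆ X/∼, compute π^{-1}(V) ⊆ X and check whether π^{-1}(V) ∈ τ. V is open in τ_Q iff π^{-1}(V) ∈ τ.
  V = {}: π^{-1}(V) = ∅ ∈ τ ✓.
  V = {[h=i]}: π^{-1}(V) = {h, i} ∉ τ ✗.
  V = {[j=k]}: π^{-1}(V) = {j, k} ∈ τ ✓.
  V = {[h=i], [j=k]}: π^{-1}(V) = {h, i, j, k} ∈ τ ✓.
Open sets in the quotient: τ_Q = {{}, {[j=k]}, {[h=i], [j=k]}} (3 elements).


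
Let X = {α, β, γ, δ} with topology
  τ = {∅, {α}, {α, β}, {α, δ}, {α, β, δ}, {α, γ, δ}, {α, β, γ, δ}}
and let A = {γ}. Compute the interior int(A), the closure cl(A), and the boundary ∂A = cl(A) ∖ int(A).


int(A) = ∅, cl(A) = {γ}, ∂A = {γ}.

Closed sets in (X, τ) are complements of opens:
  closed(X, τ) = {∅, {β}, {γ}, {β, γ}, {γ, δ}, {β, γ, δ}, {α, β, γ, δ}}.
int(A) = ⋃ {U ∈ τ : U ⊆ A}. Opens contained in A: ∅.
Taking the union of these: int(A) = ∅.
cl(A) = ⋂ {C closed : A ⊆ C}. Closed sets containing A: {γ}, {β, γ}, {γ, δ}, {β, γ, δ}, {α, β, γ, δ}.
Intersecting these: cl(A) = {γ}.
∂A = cl(A) ∖ int(A) = {γ} ∖ ∅ = {γ}.


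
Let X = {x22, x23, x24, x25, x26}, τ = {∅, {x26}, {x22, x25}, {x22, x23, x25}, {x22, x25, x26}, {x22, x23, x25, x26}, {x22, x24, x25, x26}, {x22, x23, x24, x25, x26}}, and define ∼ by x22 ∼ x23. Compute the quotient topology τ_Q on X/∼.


X/∼ = {[x22=x23], [x24], [x25], [x26]}; |τ_Q| = 5.

Equivalence classes: [x22=x23], [x24], [x25], [x26].
Quotient map π: X → X/∼ sends x22 ↦ [x22=x23], x23 ↦ [x22=x23], x24 ↦ [x24], x25 ↦ [x25], x26 ↦ [x26].
For each subset V ⊆ X/∼, compute π^{-1}(V) ⊆ X and check whether π^{-1}(V) ∈ τ. V is open in τ_Q iff π^{-1}(V) ∈ τ.
  V = {}: π^{-1}(V) = ∅ ∈ τ ✓.
  V = {[x22=x23]}: π^{-1}(V) = {x22, x23} ∉ τ ✗.
  V = {[x24]}: π^{-1}(V) = {x24} ∉ τ ✗.
  V = {[x22=x23], [x24]}: π^{-1}(V) = {x22, x23, x24} ∉ τ ✗.
  V = {[x25]}: π^{-1}(V) = {x25} ∉ τ ✗.
  V = {[x22=x23], [x25]}: π^{-1}(V) = {x22, x23, x25} ∈ τ ✓.
  V = {[x24], [x25]}: π^{-1}(V) = {x24, x25} ∉ τ ✗.
  V = {[x22=x23], [x24], [x25]}: π^{-1}(V) = {x22, x23, x24, x25} ∉ τ ✗.
  V = {[x26]}: π^{-1}(V) = {x26} ∈ τ ✓.
  V = {[x22=x23], [x26]}: π^{-1}(V) = {x22, x23, x26} ∉ τ ✗.
  V = {[x24], [x26]}: π^{-1}(V) = {x24, x26} ∉ τ ✗.
  V = {[x22=x23], [x24], [x26]}: π^{-1}(V) = {x22, x23, x24, x26} ∉ τ ✗.
  V = {[x25], [x26]}: π^{-1}(V) = {x25, x26} ∉ τ ✗.
  V = {[x22=x23], [x25], [x26]}: π^{-1}(V) = {x22, x23, x25, x26} ∈ τ ✓.
  V = {[x24], [x25], [x26]}: π^{-1}(V) = {x24, x25, x26} ∉ τ ✗.
  V = {[x22=x23], [x24], [x25], [x26]}: π^{-1}(V) = {x22, x23, x24, x25, x26} ∈ τ ✓.
Open sets in the quotient: τ_Q = {{}, {[x22=x23], [x25]}, {[x26]}, {[x22=x23], [x25], [x26]}, {[x22=x23], [x24], [x25], [x26]}} (5 elements).


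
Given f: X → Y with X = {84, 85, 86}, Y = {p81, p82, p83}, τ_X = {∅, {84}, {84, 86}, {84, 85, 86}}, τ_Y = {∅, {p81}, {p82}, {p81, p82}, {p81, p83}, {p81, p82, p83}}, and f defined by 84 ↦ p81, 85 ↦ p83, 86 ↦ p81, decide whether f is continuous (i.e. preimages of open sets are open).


f IS continuous.

Compute f^{-1}(U) for each U ∈ τ_Y:
  U = ∅: f^{-1}(U) = ∅ ∈ τ_X ✓.
  U = {p81}: f^{-1}(U) = {84, 86} ∈ τ_X ✓.
  U = {p82}: f^{-1}(U) = ∅ ∈ τ_X ✓.
  U = {p81, p82}: f^{-1}(U) = {84, 86} ∈ τ_X ✓.
  U = {p81, p83}: f^{-1}(U) = {84, 85, 86} ∈ τ_X ✓.
  U = {p81, p82, p83}: f^{-1}(U) = {84, 85, 86} ∈ τ_X ✓.
Every preimage lies in τ_X, so f IS continuous.


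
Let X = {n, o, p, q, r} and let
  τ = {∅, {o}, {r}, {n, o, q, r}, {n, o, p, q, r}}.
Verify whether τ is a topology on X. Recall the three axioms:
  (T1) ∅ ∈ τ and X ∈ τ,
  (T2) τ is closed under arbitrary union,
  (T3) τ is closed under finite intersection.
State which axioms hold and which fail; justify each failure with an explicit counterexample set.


τ is NOT a topology on X.

Axiom (T1): ∅ ∈ τ? Yes; X ∈ τ? Yes.
Axiom (T2/T3): check pairwise unions and intersections of members of τ.
Counterexample for (T2): {o} ∪ {r} = {o, r} ∉ τ. Therefore τ is NOT a topology.


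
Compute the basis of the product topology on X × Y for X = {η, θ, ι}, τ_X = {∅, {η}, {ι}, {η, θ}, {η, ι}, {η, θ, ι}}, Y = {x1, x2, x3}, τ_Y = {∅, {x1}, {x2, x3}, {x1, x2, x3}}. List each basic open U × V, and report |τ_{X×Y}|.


Basis B = {∅ × ∅, {η} × {x1}, {ι} × {x1}, {η, θ} × {x1}, {η, ι} × {x1}, {η} × {x2, x3}, {ι} × {x2, x3}, {η} × {x1, x2, x3}, {η, θ, ι} × {x1}, {ι} × {x1, x2, x3}, {η, θ} × {x2, x3}, {η, ι} × {x2, x3}, {η, θ} × {x1, x2, x3}, {η, ι} × {x1, x2, x3}, {η, θ, ι} × {x2, x3}, {η, θ, ι} × {x1, x2, x3}}; |τ_{X×Y}| = 36.

Enumerate products U × V with U ∈ τ_X, V ∈ τ_Y (deduplicated):
  ∅ × ∅ = {} (∅)
  {η} × {x1} = {(η,x1)}
  {ι} × {x1} = {(ι,x1)}
  {η, θ} × {x1} = {(η,x1), (θ,x1)}
  {η, ι} × {x1} = {(η,x1), (ι,x1)}
  {η} × {x2, x3} = {(η,x2), (η,x3)}
  {ι} × {x2, x3} = {(ι,x2), (ι,x3)}
  {η} × {x1, x2, x3} = {(η,x1), (η,x2), (η,x3)}
  {η, θ, ι} × {x1} = {(η,x1), (θ,x1), (ι,x1)}
  {ι} × {x1, x2, x3} = {(ι,x1), (ι,x2), (ι,x3)}
  {η, θ} × {x2, x3} = {(η,x2), (η,x3), (θ,x2), (θ,x3)}
  {η, ι} × {x2, x3} = {(η,x2), (η,x3), (ι,x2), (ι,x3)}
  {η, θ} × {x1, x2, x3} = {(η,x1), (η,x2), (η,x3), (θ,x1), (θ,x2), (θ,x3)}
  {η, ι} × {x1, x2, x3} = {(η,x1), (η,x2), (η,x3), (ι,x1), (ι,x2), (ι,x3)}
  {η, θ, ι} × {x2, x3} = {(η,x2), (η,x3), (θ,x2), (θ,x3), (ι,x2), (ι,x3)}
  {η, θ, ι} × {x1, x2, x3} = {(η,x1), (η,x2), (η,x3), (θ,x1), (θ,x2), (θ,x3), (ι,x1), (ι,x2), (ι,x3)}
These 16 distinct sets form the basis B.
Close under arbitrary unions to get τ_{X×Y}; counting gives |τ_{X×Y}| = 36.


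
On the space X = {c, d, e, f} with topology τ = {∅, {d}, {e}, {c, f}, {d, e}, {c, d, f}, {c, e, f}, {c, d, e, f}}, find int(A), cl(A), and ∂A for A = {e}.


int(A) = {e}, cl(A) = {e}, ∂A = ∅.

Closed sets in (X, τ) are complements of opens:
  closed(X, τ) = {∅, {d}, {e}, {c, f}, {d, e}, {c, d, f}, {c, e, f}, {c, d, e, f}}.
int(A) = ⋃ {U ∈ τ : U ⊆ A}. Opens contained in A: ∅, {e}.
Taking the union of these: int(A) = {e}.
cl(A) = ⋂ {C closed : A ⊆ C}. Closed sets containing A: {e}, {d, e}, {c, e, f}, {c, d, e, f}.
Intersecting these: cl(A) = {e}.
∂A = cl(A) ∖ int(A) = {e} ∖ {e} = ∅.


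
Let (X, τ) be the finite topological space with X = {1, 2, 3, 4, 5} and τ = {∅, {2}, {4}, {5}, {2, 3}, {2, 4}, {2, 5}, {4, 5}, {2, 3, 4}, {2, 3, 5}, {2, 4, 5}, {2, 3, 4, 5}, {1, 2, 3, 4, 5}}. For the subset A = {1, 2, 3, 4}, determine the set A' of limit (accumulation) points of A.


A' = {1, 3}

For each x ∈ X, list the open sets U ∈ τ with x ∈ U, then check whether U ∩ (A ∖ {x}) ≠ ∅ for every such U.
  x = 1: opens ∋ x are {1, 2, 3, 4, 5}; each meets A ∖ {1}, so x IS a limit point.
  x = 2: open {2} ∋ x has {2} ∩ (A ∖ {2}) = ∅, so x is NOT a limit point.
  x = 3: opens ∋ x are {2, 3}, {2, 3, 4}, {2, 3, 5}, {2, 3, 4, 5}, {1, 2, 3, 4, 5}; each meets A ∖ {3}, so x IS a limit point.
  x = 4: open {4} ∋ x has {4} ∩ (A ∖ {4}) = ∅, so x is NOT a limit point.
  x = 5: open {5} ∋ x has {5} ∩ (A ∖ {5}) = ∅, so x is NOT a limit point.
Collecting: A' = {1, 3}.


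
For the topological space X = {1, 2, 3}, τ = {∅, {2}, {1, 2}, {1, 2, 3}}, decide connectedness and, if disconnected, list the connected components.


(X, τ) is connected.

Find clopen sets (U ∈ τ with X ∖ U ∈ τ):
  U = ∅, X ∖ U = {1, 2, 3} — both open, so U is clopen.
  U = {1, 2, 3}, X ∖ U = ∅ — both open, so U is clopen.
Only trivial clopens (∅ and X) exist, so (X, τ) is connected.
Compute connected components by grouping points that agree on all clopens:
  component: {1, 2, 3}


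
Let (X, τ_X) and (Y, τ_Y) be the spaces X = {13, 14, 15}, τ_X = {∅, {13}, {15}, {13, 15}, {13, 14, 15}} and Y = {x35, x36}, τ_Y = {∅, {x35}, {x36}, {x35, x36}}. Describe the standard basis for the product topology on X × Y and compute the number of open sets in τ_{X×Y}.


Basis B = {∅ × ∅, {13} × {x35}, {13} × {x36}, {15} × {x35}, {15} × {x36}, {13} × {x35, x36}, {13, 15} × {x35}, {13, 15} × {x36}, {15} × {x35, x36}, {13, 14, 15} × {x35}, {13, 14, 15} × {x36}, {13, 15} × {x35, x36}, {13, 14, 15} × {x35, x36}}; |τ_{X×Y}| = 25.

Enumerate products U × V with U ∈ τ_X, V ∈ τ_Y (deduplicated):
  ∅ × ∅ = {} (∅)
  {13} × {x35} = {(13,x35)}
  {13} × {x36} = {(13,x36)}
  {15} × {x35} = {(15,x35)}
  {15} × {x36} = {(15,x36)}
  {13} × {x35, x36} = {(13,x35), (13,x36)}
  {13, 15} × {x35} = {(13,x35), (15,x35)}
  {13, 15} × {x36} = {(13,x36), (15,x36)}
  {15} × {x35, x36} = {(15,x35), (15,x36)}
  {13, 14, 15} × {x35} = {(13,x35), (14,x35), (15,x35)}
  {13, 14, 15} × {x36} = {(13,x36), (14,x36), (15,x36)}
  {13, 15} × {x35, x36} = {(13,x35), (13,x36), (15,x35), (15,x36)}
  {13, 14, 15} × {x35, x36} = {(13,x35), (13,x36), (14,x35), (14,x36), (15,x35), (15,x36)}
These 13 distinct sets form the basis B.
Close under arbitrary unions to get τ_{X×Y}; counting gives |τ_{X×Y}| = 25.


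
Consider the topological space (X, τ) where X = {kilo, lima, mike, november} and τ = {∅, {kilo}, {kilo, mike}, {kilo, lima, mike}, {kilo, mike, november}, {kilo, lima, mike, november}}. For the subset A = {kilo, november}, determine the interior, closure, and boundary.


int(A) = {kilo}, cl(A) = {kilo, lima, mike, november}, ∂A = {lima, mike, november}.

Closed sets in (X, τ) are complements of opens:
  closed(X, τ) = {∅, {lima}, {november}, {lima, november}, {lima, mike, november}, {kilo, lima, mike, november}}.
int(A) = ⋃ {U ∈ τ : U ⊆ A}. Opens contained in A: ∅, {kilo}.
Taking the union of these: int(A) = {kilo}.
cl(A) = ⋂ {C closed : A ⊆ C}. Closed sets containing A: {kilo, lima, mike, november}.
Intersecting these: cl(A) = {kilo, lima, mike, november}.
∂A = cl(A) ∖ int(A) = {kilo, lima, mike, november} ∖ {kilo} = {lima, mike, november}.


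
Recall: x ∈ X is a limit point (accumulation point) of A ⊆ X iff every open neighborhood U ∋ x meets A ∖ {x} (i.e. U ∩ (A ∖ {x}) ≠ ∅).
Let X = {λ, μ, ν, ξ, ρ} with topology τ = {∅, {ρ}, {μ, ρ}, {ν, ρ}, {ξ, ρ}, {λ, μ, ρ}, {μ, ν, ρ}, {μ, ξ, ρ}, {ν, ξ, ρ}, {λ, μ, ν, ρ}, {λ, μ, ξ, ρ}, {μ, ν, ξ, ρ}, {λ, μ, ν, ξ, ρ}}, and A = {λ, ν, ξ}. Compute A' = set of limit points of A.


A' = ∅

For each x ∈ X, list the open sets U ∈ τ with x ∈ U, then check whether U ∩ (A ∖ {x}) ≠ ∅ for every such U.
  x = λ: open {λ, μ, ρ} ∋ x has {λ, μ, ρ} ∩ (A ∖ {λ}) = ∅, so x is NOT a limit point.
  x = μ: open {μ, ρ} ∋ x has {μ, ρ} ∩ (A ∖ {μ}) = ∅, so x is NOT a limit point.
  x = ν: open {ν, ρ} ∋ x has {ν, ρ} ∩ (A ∖ {ν}) = ∅, so x is NOT a limit point.
  x = ξ: open {ξ, ρ} ∋ x has {ξ, ρ} ∩ (A ∖ {ξ}) = ∅, so x is NOT a limit point.
  x = ρ: open {ρ} ∋ x has {ρ} ∩ (A ∖ {ρ}) = ∅, so x is NOT a limit point.
Collecting: A' = ∅.
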